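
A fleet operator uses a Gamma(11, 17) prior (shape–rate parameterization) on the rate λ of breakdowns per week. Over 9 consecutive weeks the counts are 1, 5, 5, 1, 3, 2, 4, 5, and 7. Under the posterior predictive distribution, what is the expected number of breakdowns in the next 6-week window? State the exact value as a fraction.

132/13

Total count: 1 + 5 + 5 + 1 + 3 + 2 + 4 + 5 + 7 = 33.
Total exposure: 9 weeks.
Posterior: α' = 11 + 33 = 44, β' = 17 + 9 = 26.
Predictive mean over a 6-week window = T·E[λ|data] = 6·44/26 = 132/13.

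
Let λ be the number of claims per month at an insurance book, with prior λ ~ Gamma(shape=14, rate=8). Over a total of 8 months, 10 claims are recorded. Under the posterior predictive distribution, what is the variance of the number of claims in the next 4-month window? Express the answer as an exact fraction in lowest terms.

Total count 10 over total exposure 8 months.
By Gamma–Poisson conjugacy, the posterior is Gamma(α + Σx, β + Σt) = Gamma(14 + 10, 8 + 8) = Gamma(24, 16).
The posterior predictive for a window of length T is Negative Binomial with variance T·α'·(β'+T)/β'² = 4·24·20/256 = 15/2.

15/2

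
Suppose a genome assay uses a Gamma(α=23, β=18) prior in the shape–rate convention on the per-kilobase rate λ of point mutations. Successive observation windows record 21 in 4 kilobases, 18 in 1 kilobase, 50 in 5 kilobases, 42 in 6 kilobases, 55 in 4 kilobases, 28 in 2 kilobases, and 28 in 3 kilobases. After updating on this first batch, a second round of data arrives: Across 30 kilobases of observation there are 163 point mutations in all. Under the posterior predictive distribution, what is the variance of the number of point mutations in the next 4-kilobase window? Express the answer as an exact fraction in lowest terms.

131824/5329

Total count: 21 + 18 + 50 + 42 + 55 + 28 + 28 = 242.
Total exposure: 4 + 1 + 5 + 6 + 4 + 2 + 3 = 25 kilobases.
After the first batch: Gamma(23 + 242, 18 + 25) = Gamma(265, 43).
Total count 163 over total exposure 30 kilobases.
After the second batch: Gamma(265 + 163, 43 + 30) = Gamma(428, 73).
The posterior predictive for a window of length T is Negative Binomial with variance T·α'·(β'+T)/β'² = 4·428·77/5329 = 131824/5329.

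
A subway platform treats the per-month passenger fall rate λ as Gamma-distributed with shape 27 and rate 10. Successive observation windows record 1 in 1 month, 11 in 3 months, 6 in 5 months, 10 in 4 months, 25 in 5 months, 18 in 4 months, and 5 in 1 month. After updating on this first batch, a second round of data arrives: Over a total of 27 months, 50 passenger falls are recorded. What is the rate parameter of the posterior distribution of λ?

60

Total count: 1 + 11 + 6 + 10 + 25 + 18 + 5 = 76.
Total exposure: 1 + 3 + 5 + 4 + 5 + 4 + 1 = 23 months.
After the first batch: Gamma(27 + 76, 10 + 23) = Gamma(103, 33).
Total count 50 over total exposure 27 months.
After the second batch: Gamma(103 + 50, 33 + 27) = Gamma(153, 60).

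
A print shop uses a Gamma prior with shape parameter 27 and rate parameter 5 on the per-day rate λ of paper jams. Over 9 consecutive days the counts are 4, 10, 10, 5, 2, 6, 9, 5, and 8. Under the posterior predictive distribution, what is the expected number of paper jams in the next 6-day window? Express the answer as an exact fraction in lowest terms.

Total count: 4 + 10 + 10 + 5 + 2 + 6 + 9 + 5 + 8 = 59.
Total exposure: 9 days.
By Gamma–Poisson conjugacy, the posterior is Gamma(α + Σx, β + Σt) = Gamma(27 + 59, 5 + 9) = Gamma(86, 14).
Predictive mean over a 6-day window = T·E[λ|data] = 6·86/14 = 258/7.

258/7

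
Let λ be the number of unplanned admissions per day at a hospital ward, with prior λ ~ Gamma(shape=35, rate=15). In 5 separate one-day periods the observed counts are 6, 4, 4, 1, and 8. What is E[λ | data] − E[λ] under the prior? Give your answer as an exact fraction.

17/30

Total count: 6 + 4 + 4 + 1 + 8 = 23.
Total exposure: 5 days.
Gamma(α, β) with Poisson data over total exposure Σt gives posterior Gamma(α+Σx, β+Σt) = Gamma(58, 20).
Posterior mean = 58/20 = 29/10; prior mean = 35/15 = 7/3. Difference = 29/10 − 7/3 = 17/30.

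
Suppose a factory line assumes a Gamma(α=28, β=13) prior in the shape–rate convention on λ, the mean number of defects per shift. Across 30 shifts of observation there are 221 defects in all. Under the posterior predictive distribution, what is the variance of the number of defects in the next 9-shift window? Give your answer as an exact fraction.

116532/1849

Total count 221 over total exposure 30 shifts.
By Gamma–Poisson conjugacy, the posterior is Gamma(α + Σx, β + Σt) = Gamma(28 + 221, 13 + 30) = Gamma(249, 43).
The posterior predictive for a window of length T is Negative Binomial with variance T·α'·(β'+T)/β'² = 9·249·52/1849 = 116532/1849.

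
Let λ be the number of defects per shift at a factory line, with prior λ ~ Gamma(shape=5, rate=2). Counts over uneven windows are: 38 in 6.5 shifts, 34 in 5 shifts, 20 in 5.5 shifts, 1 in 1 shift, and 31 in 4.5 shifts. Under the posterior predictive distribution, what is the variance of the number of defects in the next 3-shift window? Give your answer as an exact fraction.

42570/2401

Total count: 38 + 34 + 20 + 1 + 31 = 124.
Total exposure: 6.5 + 5 + 5.5 + 1 + 4.5 = 22.5 shifts.
Gamma(α, β) with Poisson data over total exposure Σt gives posterior Gamma(α+Σx, β+Σt) = Gamma(129, 49/2).
The posterior predictive for a window of length T is Negative Binomial with variance T·α'·(β'+T)/β'² = 3·129·(55/2)/(2401/4) = 42570/2401.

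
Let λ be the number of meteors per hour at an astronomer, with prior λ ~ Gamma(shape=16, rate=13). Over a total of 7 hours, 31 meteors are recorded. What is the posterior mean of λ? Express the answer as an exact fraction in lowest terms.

47/20

Total count 31 over total exposure 7 hours.
The Gamma prior is conjugate for the Poisson rate, so λ | data ~ Gamma(16+31, 13+7) = Gamma(47, 20).
Posterior mean = α'/β' = 47/20.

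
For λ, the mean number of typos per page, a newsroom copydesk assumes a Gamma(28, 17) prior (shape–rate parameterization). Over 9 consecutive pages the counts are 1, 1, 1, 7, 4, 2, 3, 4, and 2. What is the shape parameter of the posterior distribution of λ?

Total count: 1 + 1 + 1 + 7 + 4 + 2 + 3 + 4 + 2 = 25.
Total exposure: 9 pages.
Conjugate update: add total count to the shape and total exposure to the rate, giving Gamma(53, 26).

53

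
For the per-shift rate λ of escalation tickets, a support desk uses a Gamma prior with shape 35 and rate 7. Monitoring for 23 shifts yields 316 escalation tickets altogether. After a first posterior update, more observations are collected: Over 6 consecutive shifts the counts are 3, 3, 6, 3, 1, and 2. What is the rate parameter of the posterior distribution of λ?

Total count 316 over total exposure 23 shifts.
After the first batch: Gamma(35 + 316, 7 + 23) = Gamma(351, 30).
Total count: 3 + 3 + 6 + 3 + 1 + 2 = 18.
Total exposure: 6 shifts.
After the second batch: Gamma(351 + 18, 30 + 6) = Gamma(369, 36).

36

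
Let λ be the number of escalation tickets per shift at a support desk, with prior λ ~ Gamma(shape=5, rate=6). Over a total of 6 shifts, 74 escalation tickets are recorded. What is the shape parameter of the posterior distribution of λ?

Total count 74 over total exposure 6 shifts.
The Gamma prior is conjugate for the Poisson rate, so λ | data ~ Gamma(5+74, 6+6) = Gamma(79, 12).

79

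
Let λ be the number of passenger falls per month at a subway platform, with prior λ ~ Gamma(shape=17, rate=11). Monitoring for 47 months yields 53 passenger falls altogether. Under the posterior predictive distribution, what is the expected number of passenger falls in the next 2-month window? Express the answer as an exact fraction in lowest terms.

70/29

Total count 53 over total exposure 47 months.
Posterior: α' = 17 + 53 = 70, β' = 11 + 47 = 58.
Predictive mean over a 2-month window = T·E[λ|data] = 2·70/58 = 70/29.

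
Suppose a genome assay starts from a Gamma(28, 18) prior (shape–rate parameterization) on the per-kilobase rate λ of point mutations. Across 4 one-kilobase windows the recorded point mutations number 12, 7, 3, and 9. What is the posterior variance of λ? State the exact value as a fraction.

59/484

Total count: 12 + 7 + 3 + 9 = 31.
Total exposure: 4 kilobases.
Gamma(α, β) with Poisson data over total exposure Σt gives posterior Gamma(α+Σx, β+Σt) = Gamma(59, 22).
Posterior variance = α'/β'² = 59/484.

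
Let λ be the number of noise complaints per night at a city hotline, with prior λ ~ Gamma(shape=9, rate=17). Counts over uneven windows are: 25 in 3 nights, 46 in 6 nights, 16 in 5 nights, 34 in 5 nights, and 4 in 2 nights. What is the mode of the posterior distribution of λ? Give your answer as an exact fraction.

7/2

Total count: 25 + 46 + 16 + 34 + 4 = 125.
Total exposure: 3 + 6 + 5 + 5 + 2 = 21 nights.
Conjugate update: add total count to the shape and total exposure to the rate, giving Gamma(134, 38).
Posterior mode = (α'−1)/β' = 133/38 = 7/2.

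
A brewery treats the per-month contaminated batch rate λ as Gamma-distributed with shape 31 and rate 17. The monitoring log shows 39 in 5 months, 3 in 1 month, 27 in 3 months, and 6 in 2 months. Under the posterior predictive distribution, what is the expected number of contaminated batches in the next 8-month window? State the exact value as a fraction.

Total count: 39 + 3 + 27 + 6 = 75.
Total exposure: 5 + 1 + 3 + 2 = 11 months.
Gamma(α, β) with Poisson data over total exposure Σt gives posterior Gamma(α+Σx, β+Σt) = Gamma(106, 28).
Predictive mean over an 8-month window = T·E[λ|data] = 8·106/28 = 212/7.

212/7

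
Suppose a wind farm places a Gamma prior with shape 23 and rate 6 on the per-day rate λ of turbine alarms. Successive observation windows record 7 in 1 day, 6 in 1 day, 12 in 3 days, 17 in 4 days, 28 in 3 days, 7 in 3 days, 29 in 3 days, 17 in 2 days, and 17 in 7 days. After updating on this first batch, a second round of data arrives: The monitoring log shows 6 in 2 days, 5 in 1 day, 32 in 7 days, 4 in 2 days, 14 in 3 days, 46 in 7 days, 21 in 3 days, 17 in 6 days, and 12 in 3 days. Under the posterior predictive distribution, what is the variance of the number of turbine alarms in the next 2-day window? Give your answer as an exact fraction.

44160/4489

Total count: 7 + 6 + 12 + 17 + 28 + 7 + 29 + 17 + 17 = 140.
Total exposure: 1 + 1 + 3 + 4 + 3 + 3 + 3 + 2 + 7 = 27 days.
After the first batch: Gamma(23 + 140, 6 + 27) = Gamma(163, 33).
Total count: 6 + 5 + 32 + 4 + 14 + 46 + 21 + 17 + 12 = 157.
Total exposure: 2 + 1 + 7 + 2 + 3 + 7 + 3 + 6 + 3 = 34 days.
After the second batch: Gamma(163 + 157, 33 + 34) = Gamma(320, 67).
The posterior predictive for a window of length T is Negative Binomial with variance T·α'·(β'+T)/β'² = 2·320·69/4489 = 44160/4489.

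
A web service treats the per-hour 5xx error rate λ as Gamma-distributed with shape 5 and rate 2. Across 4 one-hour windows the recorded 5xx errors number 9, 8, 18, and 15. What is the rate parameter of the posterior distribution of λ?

Total count: 9 + 8 + 18 + 15 = 50.
Total exposure: 4 hours.
By Gamma–Poisson conjugacy, the posterior is Gamma(α + Σx, β + Σt) = Gamma(5 + 50, 2 + 4) = Gamma(55, 6).

6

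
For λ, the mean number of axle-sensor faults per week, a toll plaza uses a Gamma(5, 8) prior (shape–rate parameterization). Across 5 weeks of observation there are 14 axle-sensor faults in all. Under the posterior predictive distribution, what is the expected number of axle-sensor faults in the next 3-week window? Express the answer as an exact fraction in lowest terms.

57/13

Total count 14 over total exposure 5 weeks.
Conjugate update: add total count to the shape and total exposure to the rate, giving Gamma(19, 13).
Predictive mean over a 3-week window = T·E[λ|data] = 3·19/13 = 57/13.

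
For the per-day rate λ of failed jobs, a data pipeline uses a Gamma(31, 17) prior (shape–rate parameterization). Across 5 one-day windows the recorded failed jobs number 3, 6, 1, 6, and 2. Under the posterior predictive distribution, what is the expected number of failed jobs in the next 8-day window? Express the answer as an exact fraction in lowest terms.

196/11

Total count: 3 + 6 + 1 + 6 + 2 = 18.
Total exposure: 5 days.
Posterior: α' = 31 + 18 = 49, β' = 17 + 5 = 22.
Predictive mean over an 8-day window = T·E[λ|data] = 8·49/22 = 196/11.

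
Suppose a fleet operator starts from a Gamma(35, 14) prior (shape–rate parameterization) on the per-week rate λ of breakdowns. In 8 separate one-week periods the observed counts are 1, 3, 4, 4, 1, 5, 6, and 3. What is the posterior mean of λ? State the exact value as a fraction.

31/11

Total count: 1 + 3 + 4 + 4 + 1 + 5 + 6 + 3 = 27.
Total exposure: 8 weeks.
The Gamma prior is conjugate for the Poisson rate, so λ | data ~ Gamma(35+27, 14+8) = Gamma(62, 22).
Posterior mean = α'/β' = 62/22 = 31/11.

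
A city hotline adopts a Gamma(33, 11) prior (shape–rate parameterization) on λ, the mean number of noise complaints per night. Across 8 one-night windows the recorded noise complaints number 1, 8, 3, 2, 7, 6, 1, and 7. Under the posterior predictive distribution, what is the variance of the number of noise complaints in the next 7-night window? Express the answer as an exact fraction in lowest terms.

Total count: 1 + 8 + 3 + 2 + 7 + 6 + 1 + 7 = 35.
Total exposure: 8 nights.
Posterior: α' = 33 + 35 = 68, β' = 11 + 8 = 19.
The posterior predictive for a window of length T is Negative Binomial with variance T·α'·(β'+T)/β'² = 7·68·26/361 = 12376/361.

12376/361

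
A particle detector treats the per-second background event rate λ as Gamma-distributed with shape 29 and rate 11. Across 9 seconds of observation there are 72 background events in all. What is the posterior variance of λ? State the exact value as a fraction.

101/400

Total count 72 over total exposure 9 seconds.
Conjugate update: add total count to the shape and total exposure to the rate, giving Gamma(101, 20).
Posterior variance = α'/β'² = 101/400.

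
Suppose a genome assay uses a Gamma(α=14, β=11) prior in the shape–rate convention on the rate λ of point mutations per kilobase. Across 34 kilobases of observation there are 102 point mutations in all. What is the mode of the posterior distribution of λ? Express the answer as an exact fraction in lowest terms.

23/9

Total count 102 over total exposure 34 kilobases.
Conjugate update: add total count to the shape and total exposure to the rate, giving Gamma(116, 45).
Posterior mode = (α'−1)/β' = 115/45 = 23/9.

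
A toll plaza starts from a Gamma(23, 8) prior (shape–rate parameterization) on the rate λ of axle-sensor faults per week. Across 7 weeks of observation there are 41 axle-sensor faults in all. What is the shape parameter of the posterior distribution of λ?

64

Total count 41 over total exposure 7 weeks.
Gamma(α, β) with Poisson data over total exposure Σt gives posterior Gamma(α+Σx, β+Σt) = Gamma(64, 15).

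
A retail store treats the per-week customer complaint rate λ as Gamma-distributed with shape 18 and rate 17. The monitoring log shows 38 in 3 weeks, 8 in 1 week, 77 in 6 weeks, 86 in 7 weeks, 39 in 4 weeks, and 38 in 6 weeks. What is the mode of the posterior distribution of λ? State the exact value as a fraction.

303/44

Total count: 38 + 8 + 77 + 86 + 39 + 38 = 286.
Total exposure: 3 + 1 + 6 + 7 + 4 + 6 = 27 weeks.
By Gamma–Poisson conjugacy, the posterior is Gamma(α + Σx, β + Σt) = Gamma(18 + 286, 17 + 27) = Gamma(304, 44).
Posterior mode = (α'−1)/β' = 303/44.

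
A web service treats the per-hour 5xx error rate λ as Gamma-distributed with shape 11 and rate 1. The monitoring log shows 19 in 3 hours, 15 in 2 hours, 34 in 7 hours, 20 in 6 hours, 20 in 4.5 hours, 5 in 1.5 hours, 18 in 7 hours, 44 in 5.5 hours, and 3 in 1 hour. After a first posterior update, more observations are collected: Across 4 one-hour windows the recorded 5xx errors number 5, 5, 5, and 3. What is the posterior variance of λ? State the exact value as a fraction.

828/7225

Total count: 19 + 15 + 34 + 20 + 20 + 5 + 18 + 44 + 3 = 178.
Total exposure: 3 + 2 + 7 + 6 + 4.5 + 1.5 + 7 + 5.5 + 1 = 37.5 hours.
After the first batch: Gamma(11 + 178, 1 + 37.5) = Gamma(189, 77/2).
Total count: 5 + 5 + 5 + 3 = 18.
Total exposure: 4 hours.
After the second batch: Gamma(189 + 18, 77/2 + 4) = Gamma(207, 85/2).
Posterior variance = α'/β'² = 207/(7225/4) = 828/7225.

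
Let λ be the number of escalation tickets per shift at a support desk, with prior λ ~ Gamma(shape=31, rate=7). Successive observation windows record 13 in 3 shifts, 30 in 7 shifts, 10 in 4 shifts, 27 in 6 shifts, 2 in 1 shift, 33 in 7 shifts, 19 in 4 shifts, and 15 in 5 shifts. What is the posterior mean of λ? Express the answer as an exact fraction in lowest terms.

45/11

Total count: 13 + 30 + 10 + 27 + 2 + 33 + 19 + 15 = 149.
Total exposure: 3 + 7 + 4 + 6 + 1 + 7 + 4 + 5 = 37 shifts.
By Gamma–Poisson conjugacy, the posterior is Gamma(α + Σx, β + Σt) = Gamma(31 + 149, 7 + 37) = Gamma(180, 44).
Posterior mean = α'/β' = 180/44 = 45/11.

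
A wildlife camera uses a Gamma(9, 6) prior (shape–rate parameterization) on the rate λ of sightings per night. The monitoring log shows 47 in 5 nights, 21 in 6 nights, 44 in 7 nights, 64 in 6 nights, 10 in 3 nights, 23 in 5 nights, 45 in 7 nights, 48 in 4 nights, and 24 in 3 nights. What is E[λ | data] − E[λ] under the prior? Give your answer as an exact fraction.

257/52

Total count: 47 + 21 + 44 + 64 + 10 + 23 + 45 + 48 + 24 = 326.
Total exposure: 5 + 6 + 7 + 6 + 3 + 5 + 7 + 4 + 3 = 46 nights.
The Gamma prior is conjugate for the Poisson rate, so λ | data ~ Gamma(9+326, 6+46) = Gamma(335, 52).
Posterior mean = 335/52 = 335/52; prior mean = 9/6 = 3/2. Difference = 335/52 − 3/2 = 257/52.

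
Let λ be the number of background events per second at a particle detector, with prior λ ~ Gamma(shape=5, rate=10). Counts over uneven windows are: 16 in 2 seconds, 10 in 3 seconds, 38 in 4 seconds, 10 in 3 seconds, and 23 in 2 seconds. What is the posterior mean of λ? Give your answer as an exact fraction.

17/4

Total count: 16 + 10 + 38 + 10 + 23 = 97.
Total exposure: 2 + 3 + 4 + 3 + 2 = 14 seconds.
By Gamma–Poisson conjugacy, the posterior is Gamma(α + Σx, β + Σt) = Gamma(5 + 97, 10 + 14) = Gamma(102, 24).
Posterior mean = α'/β' = 102/24 = 17/4.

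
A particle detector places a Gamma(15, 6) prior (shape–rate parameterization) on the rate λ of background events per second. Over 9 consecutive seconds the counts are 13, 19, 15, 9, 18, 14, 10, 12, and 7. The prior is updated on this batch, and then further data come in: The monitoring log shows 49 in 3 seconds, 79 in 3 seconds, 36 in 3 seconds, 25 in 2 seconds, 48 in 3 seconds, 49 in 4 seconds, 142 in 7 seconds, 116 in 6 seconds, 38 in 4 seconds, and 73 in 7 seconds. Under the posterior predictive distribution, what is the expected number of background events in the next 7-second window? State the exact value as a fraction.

5509/57

Total count: 13 + 19 + 15 + 9 + 18 + 14 + 10 + 12 + 7 = 117.
Total exposure: 9 seconds.
After the first batch: Gamma(15 + 117, 6 + 9) = Gamma(132, 15).
Total count: 49 + 79 + 36 + 25 + 48 + 49 + 142 + 116 + 38 + 73 = 655.
Total exposure: 3 + 3 + 3 + 2 + 3 + 4 + 7 + 6 + 4 + 7 = 42 seconds.
After the second batch: Gamma(132 + 655, 15 + 42) = Gamma(787, 57).
Predictive mean over a 7-second window = T·E[λ|data] = 7·787/57 = 5509/57.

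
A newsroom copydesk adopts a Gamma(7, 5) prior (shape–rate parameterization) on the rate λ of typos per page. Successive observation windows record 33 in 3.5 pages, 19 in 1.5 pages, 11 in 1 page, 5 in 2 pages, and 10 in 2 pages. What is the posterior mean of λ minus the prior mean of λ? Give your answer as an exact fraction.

64/15

Total count: 33 + 19 + 11 + 5 + 10 = 78.
Total exposure: 3.5 + 1.5 + 1 + 2 + 2 = 10 pages.
The Gamma prior is conjugate for the Poisson rate, so λ | data ~ Gamma(7+78, 5+10) = Gamma(85, 15).
Posterior mean = 85/15 = 17/3; prior mean = 7/5 = 7/5. Difference = 17/3 − 7/5 = 64/15.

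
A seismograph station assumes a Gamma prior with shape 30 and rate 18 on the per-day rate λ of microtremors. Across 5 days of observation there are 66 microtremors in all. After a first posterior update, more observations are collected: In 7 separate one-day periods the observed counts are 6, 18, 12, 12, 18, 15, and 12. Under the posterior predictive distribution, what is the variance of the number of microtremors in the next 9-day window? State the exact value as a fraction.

Total count 66 over total exposure 5 days.
After the first batch: Gamma(30 + 66, 18 + 5) = Gamma(96, 23).
Total count: 6 + 18 + 12 + 12 + 18 + 15 + 12 = 93.
Total exposure: 7 days.
After the second batch: Gamma(96 + 93, 23 + 7) = Gamma(189, 30).
The posterior predictive for a window of length T is Negative Binomial with variance T·α'·(β'+T)/β'² = 9·189·39/900 = 7371/100.

7371/100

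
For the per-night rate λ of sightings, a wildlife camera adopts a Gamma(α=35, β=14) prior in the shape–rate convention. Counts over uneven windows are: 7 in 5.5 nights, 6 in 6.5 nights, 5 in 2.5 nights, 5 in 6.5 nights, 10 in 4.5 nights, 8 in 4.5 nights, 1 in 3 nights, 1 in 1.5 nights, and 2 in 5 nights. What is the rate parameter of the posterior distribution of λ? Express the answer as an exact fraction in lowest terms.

107/2

Total count: 7 + 6 + 5 + 5 + 10 + 8 + 1 + 1 + 2 = 45.
Total exposure: 5.5 + 6.5 + 2.5 + 6.5 + 4.5 + 4.5 + 3 + 1.5 + 5 = 39.5 nights.
The Gamma prior is conjugate for the Poisson rate, so λ | data ~ Gamma(35+45, 14+39.5) = Gamma(80, 107/2).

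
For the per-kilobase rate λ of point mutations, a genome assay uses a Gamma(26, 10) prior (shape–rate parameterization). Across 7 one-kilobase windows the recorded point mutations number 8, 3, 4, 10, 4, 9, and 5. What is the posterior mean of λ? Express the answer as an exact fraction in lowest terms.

69/17

Total count: 8 + 3 + 4 + 10 + 4 + 9 + 5 = 43.
Total exposure: 7 kilobases.
Posterior: α' = 26 + 43 = 69, β' = 10 + 7 = 17.
Posterior mean = α'/β' = 69/17.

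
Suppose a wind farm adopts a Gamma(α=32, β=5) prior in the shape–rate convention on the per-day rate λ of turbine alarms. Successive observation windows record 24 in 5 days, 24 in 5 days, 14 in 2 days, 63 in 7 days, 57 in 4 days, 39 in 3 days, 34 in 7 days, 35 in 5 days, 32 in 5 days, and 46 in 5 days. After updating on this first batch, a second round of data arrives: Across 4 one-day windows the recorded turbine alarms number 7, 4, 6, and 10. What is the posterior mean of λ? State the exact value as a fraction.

Total count: 24 + 24 + 14 + 63 + 57 + 39 + 34 + 35 + 32 + 46 = 368.
Total exposure: 5 + 5 + 2 + 7 + 4 + 3 + 7 + 5 + 5 + 5 = 48 days.
After the first batch: Gamma(32 + 368, 5 + 48) = Gamma(400, 53).
Total count: 7 + 4 + 6 + 10 = 27.
Total exposure: 4 days.
After the second batch: Gamma(400 + 27, 53 + 4) = Gamma(427, 57).
Posterior mean = α'/β' = 427/57.

427/57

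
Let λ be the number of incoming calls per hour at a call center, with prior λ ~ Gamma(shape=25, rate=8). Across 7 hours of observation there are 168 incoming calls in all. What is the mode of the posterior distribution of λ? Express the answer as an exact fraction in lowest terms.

Total count 168 over total exposure 7 hours.
By Gamma–Poisson conjugacy, the posterior is Gamma(α + Σx, β + Σt) = Gamma(25 + 168, 8 + 7) = Gamma(193, 15).
Posterior mode = (α'−1)/β' = 192/15 = 64/5.

64/5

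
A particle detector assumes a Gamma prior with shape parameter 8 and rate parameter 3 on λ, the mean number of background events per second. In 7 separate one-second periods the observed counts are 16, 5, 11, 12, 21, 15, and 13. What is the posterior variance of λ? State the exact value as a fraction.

Total count: 16 + 5 + 11 + 12 + 21 + 15 + 13 = 93.
Total exposure: 7 seconds.
Posterior: α' = 8 + 93 = 101, β' = 3 + 7 = 10.
Posterior variance = α'/β'² = 101/100.

101/100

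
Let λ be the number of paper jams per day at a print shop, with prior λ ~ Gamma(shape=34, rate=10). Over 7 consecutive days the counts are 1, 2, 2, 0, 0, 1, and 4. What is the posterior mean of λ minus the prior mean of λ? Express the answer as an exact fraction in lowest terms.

-69/85

Total count: 1 + 2 + 2 + 0 + 0 + 1 + 4 = 10.
Total exposure: 7 days.
Posterior: α' = 34 + 10 = 44, β' = 10 + 7 = 17.
Posterior mean = 44/17 = 44/17; prior mean = 34/10 = 17/5. Difference = 44/17 − 17/5 = -69/85.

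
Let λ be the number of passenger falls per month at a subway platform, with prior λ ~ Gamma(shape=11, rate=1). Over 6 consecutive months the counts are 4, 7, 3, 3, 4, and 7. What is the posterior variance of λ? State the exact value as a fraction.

39/49

Total count: 4 + 7 + 3 + 3 + 4 + 7 = 28.
Total exposure: 6 months.
By Gamma–Poisson conjugacy, the posterior is Gamma(α + Σx, β + Σt) = Gamma(11 + 28, 1 + 6) = Gamma(39, 7).
Posterior variance = α'/β'² = 39/49.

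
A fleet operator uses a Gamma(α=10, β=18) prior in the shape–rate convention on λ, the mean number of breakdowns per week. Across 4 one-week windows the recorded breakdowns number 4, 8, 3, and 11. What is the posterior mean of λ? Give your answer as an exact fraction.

Total count: 4 + 8 + 3 + 11 = 26.
Total exposure: 4 weeks.
Gamma(α, β) with Poisson data over total exposure Σt gives posterior Gamma(α+Σx, β+Σt) = Gamma(36, 22).
Posterior mean = α'/β' = 36/22 = 18/11.

18/11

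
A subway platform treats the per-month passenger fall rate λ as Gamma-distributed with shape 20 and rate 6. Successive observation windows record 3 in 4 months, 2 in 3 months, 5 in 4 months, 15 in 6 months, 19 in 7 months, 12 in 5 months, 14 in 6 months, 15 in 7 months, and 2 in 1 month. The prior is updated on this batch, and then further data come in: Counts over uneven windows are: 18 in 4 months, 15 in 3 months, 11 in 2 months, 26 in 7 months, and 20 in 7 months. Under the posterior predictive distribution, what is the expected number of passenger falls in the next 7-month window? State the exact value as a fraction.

1379/72

Total count: 3 + 2 + 5 + 15 + 19 + 12 + 14 + 15 + 2 = 87.
Total exposure: 4 + 3 + 4 + 6 + 7 + 5 + 6 + 7 + 1 = 43 months.
After the first batch: Gamma(20 + 87, 6 + 43) = Gamma(107, 49).
Total count: 18 + 15 + 11 + 26 + 20 = 90.
Total exposure: 4 + 3 + 2 + 7 + 7 = 23 months.
After the second batch: Gamma(107 + 90, 49 + 23) = Gamma(197, 72).
Predictive mean over a 7-month window = T·E[λ|data] = 7·197/72 = 1379/72.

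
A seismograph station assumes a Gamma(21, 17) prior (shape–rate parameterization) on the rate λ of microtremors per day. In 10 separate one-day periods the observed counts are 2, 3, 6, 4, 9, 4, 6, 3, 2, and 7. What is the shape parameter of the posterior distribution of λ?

67

Total count: 2 + 3 + 6 + 4 + 9 + 4 + 6 + 3 + 2 + 7 = 46.
Total exposure: 10 days.
The Gamma prior is conjugate for the Poisson rate, so λ | data ~ Gamma(21+46, 17+10) = Gamma(67, 27).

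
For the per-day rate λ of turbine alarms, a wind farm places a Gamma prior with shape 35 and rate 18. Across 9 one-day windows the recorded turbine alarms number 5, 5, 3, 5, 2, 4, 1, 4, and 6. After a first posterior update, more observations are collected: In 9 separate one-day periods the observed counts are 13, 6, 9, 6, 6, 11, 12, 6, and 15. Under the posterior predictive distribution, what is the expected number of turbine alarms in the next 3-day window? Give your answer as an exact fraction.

Total count: 5 + 5 + 3 + 5 + 2 + 4 + 1 + 4 + 6 = 35.
Total exposure: 9 days.
After the first batch: Gamma(35 + 35, 18 + 9) = Gamma(70, 27).
Total count: 13 + 6 + 9 + 6 + 6 + 11 + 12 + 6 + 15 = 84.
Total exposure: 9 days.
After the second batch: Gamma(70 + 84, 27 + 9) = Gamma(154, 36).
Predictive mean over a 3-day window = T·E[λ|data] = 3·154/36 = 77/6.

77/6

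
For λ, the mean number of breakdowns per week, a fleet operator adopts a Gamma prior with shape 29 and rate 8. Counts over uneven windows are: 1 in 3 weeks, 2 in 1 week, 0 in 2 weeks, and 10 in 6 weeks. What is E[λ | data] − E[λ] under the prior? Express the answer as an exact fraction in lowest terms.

Total count: 1 + 2 + 0 + 10 = 13.
Total exposure: 3 + 1 + 2 + 6 = 12 weeks.
By Gamma–Poisson conjugacy, the posterior is Gamma(α + Σx, β + Σt) = Gamma(29 + 13, 8 + 12) = Gamma(42, 20).
Posterior mean = 42/20 = 21/10; prior mean = 29/8 = 29/8. Difference = 21/10 − 29/8 = -61/40.

-61/40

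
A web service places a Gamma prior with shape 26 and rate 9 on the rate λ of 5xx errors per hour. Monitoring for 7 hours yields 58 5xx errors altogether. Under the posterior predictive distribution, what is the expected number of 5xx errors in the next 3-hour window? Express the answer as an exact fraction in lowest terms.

Total count 58 over total exposure 7 hours.
The Gamma prior is conjugate for the Poisson rate, so λ | data ~ Gamma(26+58, 9+7) = Gamma(84, 16).
Predictive mean over a 3-hour window = T·E[λ|data] = 3·84/16 = 63/4.

63/4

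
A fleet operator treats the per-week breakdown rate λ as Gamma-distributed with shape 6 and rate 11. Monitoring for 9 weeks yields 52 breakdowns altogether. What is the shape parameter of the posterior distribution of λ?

58

Total count 52 over total exposure 9 weeks.
By Gamma–Poisson conjugacy, the posterior is Gamma(α + Σx, β + Σt) = Gamma(6 + 52, 11 + 9) = Gamma(58, 20).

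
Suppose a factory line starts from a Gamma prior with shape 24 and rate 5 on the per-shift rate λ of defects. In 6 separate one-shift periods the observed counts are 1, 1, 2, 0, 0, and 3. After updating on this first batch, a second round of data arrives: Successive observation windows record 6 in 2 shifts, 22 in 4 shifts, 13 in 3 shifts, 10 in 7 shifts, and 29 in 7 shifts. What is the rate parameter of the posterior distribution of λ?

34

Total count: 1 + 1 + 2 + 0 + 0 + 3 = 7.
Total exposure: 6 shifts.
After the first batch: Gamma(24 + 7, 5 + 6) = Gamma(31, 11).
Total count: 6 + 22 + 13 + 10 + 29 = 80.
Total exposure: 2 + 4 + 3 + 7 + 7 = 23 shifts.
After the second batch: Gamma(31 + 80, 11 + 23) = Gamma(111, 34).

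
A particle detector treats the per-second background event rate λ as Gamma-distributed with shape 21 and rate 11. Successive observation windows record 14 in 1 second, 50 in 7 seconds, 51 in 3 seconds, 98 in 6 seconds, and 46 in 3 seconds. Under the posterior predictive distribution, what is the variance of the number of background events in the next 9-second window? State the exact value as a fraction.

100800/961

Total count: 14 + 50 + 51 + 98 + 46 = 259.
Total exposure: 1 + 7 + 3 + 6 + 3 = 20 seconds.
By Gamma–Poisson conjugacy, the posterior is Gamma(α + Σx, β + Σt) = Gamma(21 + 259, 11 + 20) = Gamma(280, 31).
The posterior predictive for a window of length T is Negative Binomial with variance T·α'·(β'+T)/β'² = 9·280·40/961 = 100800/961.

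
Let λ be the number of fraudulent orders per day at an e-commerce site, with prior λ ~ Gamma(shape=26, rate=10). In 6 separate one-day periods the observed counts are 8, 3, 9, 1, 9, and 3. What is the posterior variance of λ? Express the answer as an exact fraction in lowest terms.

Total count: 8 + 3 + 9 + 1 + 9 + 3 = 33.
Total exposure: 6 days.
Posterior: α' = 26 + 33 = 59, β' = 10 + 6 = 16.
Posterior variance = α'/β'² = 59/256.

59/256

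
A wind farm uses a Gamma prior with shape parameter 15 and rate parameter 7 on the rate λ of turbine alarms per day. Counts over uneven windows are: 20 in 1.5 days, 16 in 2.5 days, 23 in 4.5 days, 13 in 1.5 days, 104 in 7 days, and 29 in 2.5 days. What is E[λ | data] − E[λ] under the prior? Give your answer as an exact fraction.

2285/371

Total count: 20 + 16 + 23 + 13 + 104 + 29 = 205.
Total exposure: 1.5 + 2.5 + 4.5 + 1.5 + 7 + 2.5 = 19.5 days.
The Gamma prior is conjugate for the Poisson rate, so λ | data ~ Gamma(15+205, 7+19.5) = Gamma(220, 53/2).
Posterior mean = 220/(53/2) = 440/53; prior mean = 15/7 = 15/7. Difference = 440/53 − 15/7 = 2285/371.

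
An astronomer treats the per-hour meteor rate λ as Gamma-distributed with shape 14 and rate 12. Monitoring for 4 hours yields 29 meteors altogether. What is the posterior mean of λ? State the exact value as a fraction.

Total count 29 over total exposure 4 hours.
By Gamma–Poisson conjugacy, the posterior is Gamma(α + Σx, β + Σt) = Gamma(14 + 29, 12 + 4) = Gamma(43, 16).
Posterior mean = α'/β' = 43/16.

43/16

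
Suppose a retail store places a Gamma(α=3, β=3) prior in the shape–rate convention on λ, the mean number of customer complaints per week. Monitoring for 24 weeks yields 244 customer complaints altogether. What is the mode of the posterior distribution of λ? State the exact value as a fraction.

Total count 244 over total exposure 24 weeks.
By Gamma–Poisson conjugacy, the posterior is Gamma(α + Σx, β + Σt) = Gamma(3 + 244, 3 + 24) = Gamma(247, 27).
Posterior mode = (α'−1)/β' = 246/27 = 82/9.

82/9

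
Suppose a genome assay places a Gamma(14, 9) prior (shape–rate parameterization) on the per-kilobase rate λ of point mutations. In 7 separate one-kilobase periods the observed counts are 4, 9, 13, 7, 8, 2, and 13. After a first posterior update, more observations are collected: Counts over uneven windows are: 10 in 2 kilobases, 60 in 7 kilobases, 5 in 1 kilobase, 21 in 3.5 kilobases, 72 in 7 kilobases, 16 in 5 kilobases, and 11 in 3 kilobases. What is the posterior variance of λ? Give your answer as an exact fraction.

Total count: 4 + 9 + 13 + 7 + 8 + 2 + 13 = 56.
Total exposure: 7 kilobases.
After the first batch: Gamma(14 + 56, 9 + 7) = Gamma(70, 16).
Total count: 10 + 60 + 5 + 21 + 72 + 16 + 11 = 195.
Total exposure: 2 + 7 + 1 + 3.5 + 7 + 5 + 3 = 28.5 kilobases.
After the second batch: Gamma(70 + 195, 16 + 28.5) = Gamma(265, 89/2).
Posterior variance = α'/β'² = 265/(7921/4) = 1060/7921.

1060/7921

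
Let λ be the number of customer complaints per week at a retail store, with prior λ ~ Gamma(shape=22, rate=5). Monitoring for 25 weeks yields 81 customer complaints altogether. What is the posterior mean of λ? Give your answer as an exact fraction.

103/30

Total count 81 over total exposure 25 weeks.
Gamma(α, β) with Poisson data over total exposure Σt gives posterior Gamma(α+Σx, β+Σt) = Gamma(103, 30).
Posterior mean = α'/β' = 103/30.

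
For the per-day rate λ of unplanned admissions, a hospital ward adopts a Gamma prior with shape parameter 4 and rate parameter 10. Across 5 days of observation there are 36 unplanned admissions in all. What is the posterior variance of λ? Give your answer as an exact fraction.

Total count 36 over total exposure 5 days.
Posterior: α' = 4 + 36 = 40, β' = 10 + 5 = 15.
Posterior variance = α'/β'² = 40/225 = 8/45.

8/45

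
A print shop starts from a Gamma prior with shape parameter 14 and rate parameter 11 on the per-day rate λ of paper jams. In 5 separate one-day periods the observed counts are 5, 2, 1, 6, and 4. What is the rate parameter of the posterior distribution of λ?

16

Total count: 5 + 2 + 1 + 6 + 4 = 18.
Total exposure: 5 days.
Conjugate update: add total count to the shape and total exposure to the rate, giving Gamma(32, 16).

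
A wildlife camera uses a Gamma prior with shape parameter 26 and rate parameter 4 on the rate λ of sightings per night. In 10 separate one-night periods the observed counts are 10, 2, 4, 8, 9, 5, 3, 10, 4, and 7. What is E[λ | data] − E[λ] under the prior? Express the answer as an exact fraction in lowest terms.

-3/14

Total count: 10 + 2 + 4 + 8 + 9 + 5 + 3 + 10 + 4 + 7 = 62.
Total exposure: 10 nights.
By Gamma–Poisson conjugacy, the posterior is Gamma(α + Σx, β + Σt) = Gamma(26 + 62, 4 + 10) = Gamma(88, 14).
Posterior mean = 88/14 = 44/7; prior mean = 26/4 = 13/2. Difference = 44/7 − 13/2 = -3/14.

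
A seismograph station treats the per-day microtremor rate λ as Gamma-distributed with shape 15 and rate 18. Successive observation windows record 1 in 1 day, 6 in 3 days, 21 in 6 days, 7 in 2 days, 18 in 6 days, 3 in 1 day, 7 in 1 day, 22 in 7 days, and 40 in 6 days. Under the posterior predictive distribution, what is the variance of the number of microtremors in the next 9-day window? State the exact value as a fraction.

Total count: 1 + 6 + 21 + 7 + 18 + 3 + 7 + 22 + 40 = 125.
Total exposure: 1 + 3 + 6 + 2 + 6 + 1 + 1 + 7 + 6 = 33 days.
Gamma(α, β) with Poisson data over total exposure Σt gives posterior Gamma(α+Σx, β+Σt) = Gamma(140, 51).
The posterior predictive for a window of length T is Negative Binomial with variance T·α'·(β'+T)/β'² = 9·140·60/2601 = 8400/289.

8400/289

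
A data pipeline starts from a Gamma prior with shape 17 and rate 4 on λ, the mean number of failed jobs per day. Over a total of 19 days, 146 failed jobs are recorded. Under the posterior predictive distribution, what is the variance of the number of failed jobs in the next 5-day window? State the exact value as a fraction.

22820/529

Total count 146 over total exposure 19 days.
Gamma(α, β) with Poisson data over total exposure Σt gives posterior Gamma(α+Σx, β+Σt) = Gamma(163, 23).
The posterior predictive for a window of length T is Negative Binomial with variance T·α'·(β'+T)/β'² = 5·163·28/529 = 22820/529.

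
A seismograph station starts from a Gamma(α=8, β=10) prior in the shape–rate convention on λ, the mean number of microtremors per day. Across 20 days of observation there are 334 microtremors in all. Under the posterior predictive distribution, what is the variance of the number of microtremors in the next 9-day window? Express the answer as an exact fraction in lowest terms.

Total count 334 over total exposure 20 days.
By Gamma–Poisson conjugacy, the posterior is Gamma(α + Σx, β + Σt) = Gamma(8 + 334, 10 + 20) = Gamma(342, 30).
The posterior predictive for a window of length T is Negative Binomial with variance T·α'·(β'+T)/β'² = 9·342·39/900 = 6669/50.

6669/50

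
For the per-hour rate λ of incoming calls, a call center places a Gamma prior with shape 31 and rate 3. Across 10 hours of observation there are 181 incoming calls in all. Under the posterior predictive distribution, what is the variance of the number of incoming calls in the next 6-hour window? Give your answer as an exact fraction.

24168/169

Total count 181 over total exposure 10 hours.
Gamma(α, β) with Poisson data over total exposure Σt gives posterior Gamma(α+Σx, β+Σt) = Gamma(212, 13).
The posterior predictive for a window of length T is Negative Binomial with variance T·α'·(β'+T)/β'² = 6·212·19/169 = 24168/169.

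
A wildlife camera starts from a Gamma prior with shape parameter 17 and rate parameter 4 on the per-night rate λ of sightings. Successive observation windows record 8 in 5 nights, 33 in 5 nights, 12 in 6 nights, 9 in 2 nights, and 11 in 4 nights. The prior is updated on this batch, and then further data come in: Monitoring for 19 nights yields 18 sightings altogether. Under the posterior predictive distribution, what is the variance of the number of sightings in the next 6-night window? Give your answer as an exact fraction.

Total count: 8 + 33 + 12 + 9 + 11 = 73.
Total exposure: 5 + 5 + 6 + 2 + 4 = 22 nights.
After the first batch: Gamma(17 + 73, 4 + 22) = Gamma(90, 26).
Total count 18 over total exposure 19 nights.
After the second batch: Gamma(90 + 18, 26 + 19) = Gamma(108, 45).
The posterior predictive for a window of length T is Negative Binomial with variance T·α'·(β'+T)/β'² = 6·108·51/2025 = 408/25.

408/25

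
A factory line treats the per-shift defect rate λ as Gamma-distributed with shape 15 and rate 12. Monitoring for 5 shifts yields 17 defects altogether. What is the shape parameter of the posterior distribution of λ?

Total count 17 over total exposure 5 shifts.
Conjugate update: add total count to the shape and total exposure to the rate, giving Gamma(32, 17).

32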